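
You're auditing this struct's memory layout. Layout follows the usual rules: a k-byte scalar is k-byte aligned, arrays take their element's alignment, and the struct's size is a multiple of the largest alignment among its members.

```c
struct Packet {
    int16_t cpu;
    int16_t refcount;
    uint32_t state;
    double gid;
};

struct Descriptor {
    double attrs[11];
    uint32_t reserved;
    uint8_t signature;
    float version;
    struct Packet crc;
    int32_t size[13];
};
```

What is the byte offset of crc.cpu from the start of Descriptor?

104

Packet: cpu at 0 (size 2, align 2) → ends 2; refcount at 2 (size 2, align 2) → ends 4; state at 4 (size 4, align 4) → ends 8; gid at 8 (size 8, align 8) → ends 16; total 16 bytes, alignment 8
attrs at 0 (size 88, align 8) → ends 88
reserved at 88 (size 4, align 4) → ends 92
signature at 92 (size 1, align 1) → ends 93
pad 3 to align 4 for version
version at 96 (size 4, align 4) → ends 100
pad 4 to align 8 for crc
crc at 104 (size 16, align 8) → ends 120
within Packet: cpu at 0
104 + 0 = 104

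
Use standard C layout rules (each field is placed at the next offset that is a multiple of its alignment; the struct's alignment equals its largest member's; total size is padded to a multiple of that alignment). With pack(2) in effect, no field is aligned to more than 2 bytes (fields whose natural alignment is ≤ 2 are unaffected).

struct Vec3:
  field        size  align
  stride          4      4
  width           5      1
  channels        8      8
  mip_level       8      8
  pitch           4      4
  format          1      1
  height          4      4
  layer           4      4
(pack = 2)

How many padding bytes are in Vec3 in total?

@0: stride [4B, align 2] → 4
@4: width [5B, align 1] → 9
+1 pad (align 2)
@10: channels [8B, align 2] → 18
@18: mip_level [8B, align 2] → 26
@26: pitch [4B, align 2] → 30
@30: format [1B, align 1] → 31
+1 pad (align 2)
@32: height [4B, align 2] → 36
@36: layer [4B, align 2] → 40
size 40, align 2
data bytes 38, size 40 → padding 2

2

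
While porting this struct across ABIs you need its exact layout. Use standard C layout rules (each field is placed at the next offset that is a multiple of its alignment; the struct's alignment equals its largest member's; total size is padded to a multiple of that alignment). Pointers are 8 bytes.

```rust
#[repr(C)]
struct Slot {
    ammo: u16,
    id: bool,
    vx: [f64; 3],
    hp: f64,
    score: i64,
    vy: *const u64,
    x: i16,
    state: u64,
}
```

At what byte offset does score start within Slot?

40

ammo at 0 (size 2, align 2) → ends 2
id at 2 (size 1, align 1) → ends 3
pad 5 to align 8 for vx
vx at 8 (size 24, align 8) → ends 32
hp at 32 (size 8, align 8) → ends 40
score at 40 (size 8, align 8) → ends 48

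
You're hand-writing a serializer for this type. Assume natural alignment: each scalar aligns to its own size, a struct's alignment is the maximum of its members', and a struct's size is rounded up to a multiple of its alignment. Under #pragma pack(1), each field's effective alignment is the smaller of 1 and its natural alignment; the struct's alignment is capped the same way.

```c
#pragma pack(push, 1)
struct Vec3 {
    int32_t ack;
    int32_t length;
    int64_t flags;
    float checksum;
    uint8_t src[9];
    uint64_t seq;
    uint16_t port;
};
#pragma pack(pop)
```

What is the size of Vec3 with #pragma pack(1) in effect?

@0: ack [4B, align 1] → 4
@4: length [4B, align 1] → 8
@8: flags [8B, align 1] → 16
@16: checksum [4B, align 1] → 20
@20: src [9B, align 1] → 29
@29: seq [8B, align 1] → 37
@37: port [2B, align 1] → 39
size 39, align 1

39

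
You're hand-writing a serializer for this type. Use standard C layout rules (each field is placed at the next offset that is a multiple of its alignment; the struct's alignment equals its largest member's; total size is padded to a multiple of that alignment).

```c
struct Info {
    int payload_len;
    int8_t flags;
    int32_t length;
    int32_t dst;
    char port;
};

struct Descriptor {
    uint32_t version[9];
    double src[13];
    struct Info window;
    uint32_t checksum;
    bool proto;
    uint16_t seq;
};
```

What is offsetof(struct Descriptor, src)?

40

Info: 0..4  payload_len  (4B, 4-aligned); 4..5  flags  (1B, 1-aligned); 5..8  -- padding (3B); 8..12  length  (4B, 4-aligned); 12..16  dst  (4B, 4-aligned); 16..17  port  (1B, 1-aligned); 17..20  -- tail padding (3B); sizeof = 20, alignof = 4
0..36  version  (36B, 4-aligned)
36..40  -- padding (4B)
40..144  src  (104B, 8-aligned)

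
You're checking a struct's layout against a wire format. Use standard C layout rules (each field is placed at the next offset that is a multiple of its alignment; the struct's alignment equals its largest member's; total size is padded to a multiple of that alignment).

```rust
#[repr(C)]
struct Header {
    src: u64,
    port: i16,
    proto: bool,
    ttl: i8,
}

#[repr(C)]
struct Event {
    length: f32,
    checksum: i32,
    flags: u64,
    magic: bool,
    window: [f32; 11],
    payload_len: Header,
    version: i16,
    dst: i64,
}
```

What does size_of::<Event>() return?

Header: src at 0 (size 8, align 8) → ends 8; port at 8 (size 2, align 2) → ends 10; proto at 10 (size 1, align 1) → ends 11; ttl at 11 (size 1, align 1) → ends 12; tail pad 4 to reach multiple of 8; total 16 bytes, alignment 8
length at 0 (size 4, align 4) → ends 4
checksum at 4 (size 4, align 4) → ends 8
flags at 8 (size 8, align 8) → ends 16
magic at 16 (size 1, align 1) → ends 17
pad 3 to align 4 for window
window at 20 (size 44, align 4) → ends 64
payload_len at 64 (size 16, align 8) → ends 80
version at 80 (size 2, align 2) → ends 82
pad 6 to align 8 for dst
dst at 88 (size 8, align 8) → ends 96
total 96 bytes, alignment 8

96 bytes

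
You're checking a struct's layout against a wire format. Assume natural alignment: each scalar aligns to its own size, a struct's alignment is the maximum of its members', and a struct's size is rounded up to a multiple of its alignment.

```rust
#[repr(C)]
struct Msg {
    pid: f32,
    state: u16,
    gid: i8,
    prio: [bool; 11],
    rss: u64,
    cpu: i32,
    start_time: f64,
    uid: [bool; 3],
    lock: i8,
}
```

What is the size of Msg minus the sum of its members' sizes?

pid at 0 (size 4, align 4) → ends 4
state at 4 (size 2, align 2) → ends 6
gid at 6 (size 1, align 1) → ends 7
prio at 7 (size 11, align 1) → ends 18
pad 6 to align 8 for rss
rss at 24 (size 8, align 8) → ends 32
cpu at 32 (size 4, align 4) → ends 36
pad 4 to align 8 for start_time
start_time at 40 (size 8, align 8) → ends 48
uid at 48 (size 3, align 1) → ends 51
lock at 51 (size 1, align 1) → ends 52
tail pad 4 to reach multiple of 8
total 56 bytes, alignment 8
data bytes 42, size 56 → padding 14

14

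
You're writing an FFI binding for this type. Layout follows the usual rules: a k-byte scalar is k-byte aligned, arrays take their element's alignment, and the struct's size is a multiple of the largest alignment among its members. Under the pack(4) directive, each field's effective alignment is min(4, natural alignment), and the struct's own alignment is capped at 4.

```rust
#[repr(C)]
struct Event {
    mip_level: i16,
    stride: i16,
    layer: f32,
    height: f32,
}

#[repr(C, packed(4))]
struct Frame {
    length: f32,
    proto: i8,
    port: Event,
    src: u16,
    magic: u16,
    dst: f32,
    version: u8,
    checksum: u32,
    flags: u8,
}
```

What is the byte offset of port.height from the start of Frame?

16

Event: mip_level at 0 (size 2, align 2) → ends 2; stride at 2 (size 2, align 2) → ends 4; layer at 4 (size 4, align 4) → ends 8; height at 8 (size 4, align 4) → ends 12; total 12 bytes, alignment 4
length at 0 (size 4, align 4) → ends 4
proto at 4 (size 1, align 1) → ends 5
pad 3 to align 4 for port
port at 8 (size 12, align 4) → ends 20
within Event: height at 8
8 + 8 = 16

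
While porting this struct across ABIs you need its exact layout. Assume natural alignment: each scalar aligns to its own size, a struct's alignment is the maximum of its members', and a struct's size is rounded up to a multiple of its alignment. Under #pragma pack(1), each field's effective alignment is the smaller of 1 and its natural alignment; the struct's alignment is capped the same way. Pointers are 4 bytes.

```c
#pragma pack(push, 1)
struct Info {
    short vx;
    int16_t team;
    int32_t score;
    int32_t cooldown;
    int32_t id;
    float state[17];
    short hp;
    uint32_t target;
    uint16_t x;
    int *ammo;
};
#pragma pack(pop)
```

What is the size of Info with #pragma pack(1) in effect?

96

@0: vx [2B, align 1] → 2
@2: team [2B, align 1] → 4
@4: score [4B, align 1] → 8
@8: cooldown [4B, align 1] → 12
@12: id [4B, align 1] → 16
@16: state [68B, align 1] → 84
@84: hp [2B, align 1] → 86
@86: target [4B, align 1] → 90
@90: x [2B, align 1] → 92
@92: ammo [4B, align 1] → 96
size 96, align 1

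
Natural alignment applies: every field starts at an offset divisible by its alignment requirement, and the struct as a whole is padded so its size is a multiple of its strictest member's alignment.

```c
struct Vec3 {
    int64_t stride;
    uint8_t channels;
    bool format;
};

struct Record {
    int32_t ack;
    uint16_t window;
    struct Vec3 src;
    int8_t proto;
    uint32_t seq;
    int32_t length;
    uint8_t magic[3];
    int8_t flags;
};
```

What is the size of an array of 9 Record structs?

360

Vec3: 0..8  stride  (8B, 8-aligned); 8..9  channels  (1B, 1-aligned); 9..10  format  (1B, 1-aligned); 10..16  -- tail padding (6B); sizeof = 16, alignof = 8
0..4  ack  (4B, 4-aligned)
4..6  window  (2B, 2-aligned)
6..8  -- padding (2B)
8..24  src  (16B, 8-aligned)
24..25  proto  (1B, 1-aligned)
25..28  -- padding (3B)
28..32  seq  (4B, 4-aligned)
32..36  length  (4B, 4-aligned)
36..39  magic  (3B, 1-aligned)
39..40  flags  (1B, 1-aligned)
sizeof = 40, alignof = 8
array of 9: 9 × 40 = 360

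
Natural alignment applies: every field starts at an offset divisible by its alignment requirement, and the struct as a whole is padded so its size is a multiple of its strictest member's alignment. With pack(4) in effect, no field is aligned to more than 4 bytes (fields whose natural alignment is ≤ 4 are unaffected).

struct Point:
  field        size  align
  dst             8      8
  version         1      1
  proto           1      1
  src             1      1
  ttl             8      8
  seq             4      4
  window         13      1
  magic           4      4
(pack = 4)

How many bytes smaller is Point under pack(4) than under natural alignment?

natural layout:
  0..8  dst  (8B, 8-aligned)
  8..9  version  (1B, 1-aligned)
  9..10  proto  (1B, 1-aligned)
  10..11  src  (1B, 1-aligned)
  11..16  -- padding (5B)
  16..24  ttl  (8B, 8-aligned)
  24..28  seq  (4B, 4-aligned)
  28..41  window  (13B, 1-aligned)
  41..44  -- padding (3B)
  44..48  magic  (4B, 4-aligned)
  sizeof = 48, alignof = 8
packed(4) layout:
  0..8  dst  (8B, 4-aligned)
  8..9  version  (1B, 1-aligned)
  9..10  proto  (1B, 1-aligned)
  10..11  src  (1B, 1-aligned)
  11..12  -- padding (1B)
  12..20  ttl  (8B, 4-aligned)
  20..24  seq  (4B, 4-aligned)
  24..37  window  (13B, 1-aligned)
  37..40  -- padding (3B)
  40..44  magic  (4B, 4-aligned)
  sizeof = 44, alignof = 4
48 − 44 = 4

4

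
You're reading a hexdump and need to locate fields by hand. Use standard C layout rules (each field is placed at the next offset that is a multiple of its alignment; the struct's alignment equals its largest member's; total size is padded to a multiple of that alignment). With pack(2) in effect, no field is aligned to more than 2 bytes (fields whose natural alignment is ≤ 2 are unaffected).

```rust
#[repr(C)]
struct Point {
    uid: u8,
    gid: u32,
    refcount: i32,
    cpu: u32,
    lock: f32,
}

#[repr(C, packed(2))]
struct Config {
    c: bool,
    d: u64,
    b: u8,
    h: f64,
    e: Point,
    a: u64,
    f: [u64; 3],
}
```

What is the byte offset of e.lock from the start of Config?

36

Point: @0: uid [1B, align 1] → 1; +3 pad (align 4); @4: gid [4B, align 4] → 8; @8: refcount [4B, align 4] → 12; @12: cpu [4B, align 4] → 16; @16: lock [4B, align 4] → 20; size 20, align 4
@0: c [1B, align 1] → 1
+1 pad (align 2)
@2: d [8B, align 2] → 10
@10: b [1B, align 1] → 11
+1 pad (align 2)
@12: h [8B, align 2] → 20
@20: e [20B, align 2] → 40
within Point: lock at 16
20 + 16 = 36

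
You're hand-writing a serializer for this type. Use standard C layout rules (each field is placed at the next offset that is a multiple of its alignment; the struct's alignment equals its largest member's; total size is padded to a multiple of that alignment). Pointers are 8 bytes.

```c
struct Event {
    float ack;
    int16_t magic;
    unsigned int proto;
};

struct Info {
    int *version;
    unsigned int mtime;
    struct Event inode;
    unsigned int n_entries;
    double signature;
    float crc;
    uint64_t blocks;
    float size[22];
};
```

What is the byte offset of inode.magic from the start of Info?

16

Event: 0..4  ack  (4B, 4-aligned); 4..6  magic  (2B, 2-aligned); 6..8  -- padding (2B); 8..12  proto  (4B, 4-aligned); sizeof = 12, alignof = 4
0..8  version  (8B, 8-aligned)
8..12  mtime  (4B, 4-aligned)
12..24  inode  (12B, 4-aligned)
within Event: magic at 4
12 + 4 = 16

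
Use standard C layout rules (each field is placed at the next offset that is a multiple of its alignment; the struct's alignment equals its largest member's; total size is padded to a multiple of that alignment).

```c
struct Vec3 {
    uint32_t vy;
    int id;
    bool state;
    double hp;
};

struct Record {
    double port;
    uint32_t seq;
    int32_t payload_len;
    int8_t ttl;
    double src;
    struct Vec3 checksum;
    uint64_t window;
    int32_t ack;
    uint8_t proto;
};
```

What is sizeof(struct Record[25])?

Vec3: 0..4  vy  (4B, 4-aligned); 4..8  id  (4B, 4-aligned); 8..9  state  (1B, 1-aligned); 9..16  -- padding (7B); 16..24  hp  (8B, 8-aligned); sizeof = 24, alignof = 8
0..8  port  (8B, 8-aligned)
8..12  seq  (4B, 4-aligned)
12..16  payload_len  (4B, 4-aligned)
16..17  ttl  (1B, 1-aligned)
17..24  -- padding (7B)
24..32  src  (8B, 8-aligned)
32..56  checksum  (24B, 8-aligned)
56..64  window  (8B, 8-aligned)
64..68  ack  (4B, 4-aligned)
68..69  proto  (1B, 1-aligned)
69..72  -- tail padding (3B)
sizeof = 72, alignof = 8
array of 25: 25 × 72 = 1800

1800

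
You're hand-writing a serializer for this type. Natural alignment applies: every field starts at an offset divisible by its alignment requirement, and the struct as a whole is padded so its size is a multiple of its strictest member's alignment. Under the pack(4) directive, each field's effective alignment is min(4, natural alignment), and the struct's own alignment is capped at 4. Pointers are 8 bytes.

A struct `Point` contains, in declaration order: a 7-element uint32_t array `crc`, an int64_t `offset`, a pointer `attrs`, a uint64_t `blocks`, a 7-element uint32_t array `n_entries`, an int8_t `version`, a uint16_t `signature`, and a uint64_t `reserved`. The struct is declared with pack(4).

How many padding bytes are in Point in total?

1

@0: crc [28B, align 4] → 28
@28: offset [8B, align 4] → 36
@36: attrs [8B, align 4] → 44
@44: blocks [8B, align 4] → 52
@52: n_entries [28B, align 4] → 80
@80: version [1B, align 1] → 81
+1 pad (align 2)
@82: signature [2B, align 2] → 84
@84: reserved [8B, align 4] → 92
size 92, align 4
data bytes 91, size 92 → padding 1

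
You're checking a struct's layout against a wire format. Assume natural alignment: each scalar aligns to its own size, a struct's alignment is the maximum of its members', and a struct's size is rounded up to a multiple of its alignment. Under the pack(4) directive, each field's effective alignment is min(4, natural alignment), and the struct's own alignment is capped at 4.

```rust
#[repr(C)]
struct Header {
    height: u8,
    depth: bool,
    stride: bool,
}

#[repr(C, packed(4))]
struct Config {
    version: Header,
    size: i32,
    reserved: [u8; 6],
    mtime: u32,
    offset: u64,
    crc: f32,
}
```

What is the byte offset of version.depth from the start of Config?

Header: 0..1  height  (1B, 1-aligned); 1..2  depth  (1B, 1-aligned); 2..3  stride  (1B, 1-aligned); sizeof = 3, alignof = 1
0..3  version  (3B, 1-aligned)
within Header: depth at 1
0 + 1 = 1

1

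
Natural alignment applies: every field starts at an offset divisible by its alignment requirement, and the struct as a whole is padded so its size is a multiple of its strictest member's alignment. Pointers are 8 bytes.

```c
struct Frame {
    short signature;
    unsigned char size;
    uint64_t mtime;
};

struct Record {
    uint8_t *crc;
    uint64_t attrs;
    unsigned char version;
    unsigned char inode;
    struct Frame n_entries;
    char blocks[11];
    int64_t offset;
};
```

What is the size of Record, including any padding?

Frame: 0..2  signature  (2B, 2-aligned); 2..3  size  (1B, 1-aligned); 3..8  -- padding (5B); 8..16  mtime  (8B, 8-aligned); sizeof = 16, alignof = 8
0..8  crc  (8B, 8-aligned)
8..16  attrs  (8B, 8-aligned)
16..17  version  (1B, 1-aligned)
17..18  inode  (1B, 1-aligned)
18..24  -- padding (6B)
24..40  n_entries  (16B, 8-aligned)
40..51  blocks  (11B, 1-aligned)
51..56  -- padding (5B)
56..64  offset  (8B, 8-aligned)
sizeof = 64, alignof = 8

64 bytes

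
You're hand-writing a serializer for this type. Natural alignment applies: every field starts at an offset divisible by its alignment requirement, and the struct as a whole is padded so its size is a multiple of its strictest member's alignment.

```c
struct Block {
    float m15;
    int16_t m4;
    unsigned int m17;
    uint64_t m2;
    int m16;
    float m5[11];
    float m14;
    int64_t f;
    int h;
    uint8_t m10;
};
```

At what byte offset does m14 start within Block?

0..4  m15  (4B, 4-aligned)
4..6  m4  (2B, 2-aligned)
6..8  -- padding (2B)
8..12  m17  (4B, 4-aligned)
12..16  -- padding (4B)
16..24  m2  (8B, 8-aligned)
24..28  m16  (4B, 4-aligned)
28..72  m5  (44B, 4-aligned)
72..76  m14  (4B, 4-aligned)

72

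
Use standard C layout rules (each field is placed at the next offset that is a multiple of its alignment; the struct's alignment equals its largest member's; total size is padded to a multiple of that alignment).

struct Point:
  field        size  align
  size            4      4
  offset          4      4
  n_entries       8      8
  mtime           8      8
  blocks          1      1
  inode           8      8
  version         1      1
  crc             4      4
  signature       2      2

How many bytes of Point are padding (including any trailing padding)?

16

@0: size [4B, align 4] → 4
@4: offset [4B, align 4] → 8
@8: n_entries [8B, align 8] → 16
@16: mtime [8B, align 8] → 24
@24: blocks [1B, align 1] → 25
+7 pad (align 8)
@32: inode [8B, align 8] → 40
@40: version [1B, align 1] → 41
+3 pad (align 4)
@44: crc [4B, align 4] → 48
@48: signature [2B, align 2] → 50
+6 tail pad (align 8)
size 56, align 8
data bytes 40, size 56 → padding 16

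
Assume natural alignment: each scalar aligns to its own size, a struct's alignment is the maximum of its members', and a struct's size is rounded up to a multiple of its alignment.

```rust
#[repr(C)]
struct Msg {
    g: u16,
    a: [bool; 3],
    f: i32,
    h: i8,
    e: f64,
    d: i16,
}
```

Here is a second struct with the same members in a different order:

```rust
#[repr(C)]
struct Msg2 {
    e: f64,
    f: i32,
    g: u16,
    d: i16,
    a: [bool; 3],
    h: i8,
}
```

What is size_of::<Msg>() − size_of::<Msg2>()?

g at 0 (size 2, align 2) → ends 2
a at 2 (size 3, align 1) → ends 5
pad 3 to align 4 for f
f at 8 (size 4, align 4) → ends 12
h at 12 (size 1, align 1) → ends 13
pad 3 to align 8 for e
e at 16 (size 8, align 8) → ends 24
d at 24 (size 2, align 2) → ends 26
tail pad 6 to reach multiple of 8
total 32 bytes, alignment 8
— Msg2 —
e at 0 (size 8, align 8) → ends 8
f at 8 (size 4, align 4) → ends 12
g at 12 (size 2, align 2) → ends 14
d at 14 (size 2, align 2) → ends 16
a at 16 (size 3, align 1) → ends 19
h at 19 (size 1, align 1) → ends 20
tail pad 4 to reach multiple of 8
total 24 bytes, alignment 8
32 − 24 = 8

8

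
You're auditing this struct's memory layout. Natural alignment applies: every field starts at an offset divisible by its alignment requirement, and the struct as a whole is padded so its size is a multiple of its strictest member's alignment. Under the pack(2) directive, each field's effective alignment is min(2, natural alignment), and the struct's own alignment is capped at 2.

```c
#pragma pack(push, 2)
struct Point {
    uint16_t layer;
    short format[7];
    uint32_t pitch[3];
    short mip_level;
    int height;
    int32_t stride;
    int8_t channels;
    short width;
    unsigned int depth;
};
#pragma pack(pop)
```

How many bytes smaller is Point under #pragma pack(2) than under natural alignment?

2

natural layout:
  @0: layer [2B, align 2] → 2
  @2: format [14B, align 2] → 16
  @16: pitch [12B, align 4] → 28
  @28: mip_level [2B, align 2] → 30
  +2 pad (align 4)
  @32: height [4B, align 4] → 36
  @36: stride [4B, align 4] → 40
  @40: channels [1B, align 1] → 41
  +1 pad (align 2)
  @42: width [2B, align 2] → 44
  @44: depth [4B, align 4] → 48
  size 48, align 4
packed(2) layout:
  @0: layer [2B, align 2] → 2
  @2: format [14B, align 2] → 16
  @16: pitch [12B, align 2] → 28
  @28: mip_level [2B, align 2] → 30
  @30: height [4B, align 2] → 34
  @34: stride [4B, align 2] → 38
  @38: channels [1B, align 1] → 39
  +1 pad (align 2)
  @40: width [2B, align 2] → 42
  @42: depth [4B, align 2] → 46
  size 46, align 2
48 − 46 = 2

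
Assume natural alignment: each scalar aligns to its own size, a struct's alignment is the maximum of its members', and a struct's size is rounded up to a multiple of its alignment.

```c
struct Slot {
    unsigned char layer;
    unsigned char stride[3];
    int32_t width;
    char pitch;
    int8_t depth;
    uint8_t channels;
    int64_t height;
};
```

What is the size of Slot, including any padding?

24 bytes

@0: layer [1B, align 1] → 1
@1: stride [3B, align 1] → 4
@4: width [4B, align 4] → 8
@8: pitch [1B, align 1] → 9
@9: depth [1B, align 1] → 10
@10: channels [1B, align 1] → 11
+5 pad (align 8)
@16: height [8B, align 8] → 24
size 24, align 8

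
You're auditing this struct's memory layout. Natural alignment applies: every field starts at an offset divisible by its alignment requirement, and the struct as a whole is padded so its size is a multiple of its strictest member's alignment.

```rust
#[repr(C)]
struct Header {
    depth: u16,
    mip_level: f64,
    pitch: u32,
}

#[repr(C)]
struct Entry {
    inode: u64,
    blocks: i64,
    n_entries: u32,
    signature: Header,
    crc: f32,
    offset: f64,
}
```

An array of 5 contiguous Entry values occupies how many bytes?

320

Header: depth at 0 (size 2, align 2) → ends 2; pad 6 to align 8 for mip_level; mip_level at 8 (size 8, align 8) → ends 16; pitch at 16 (size 4, align 4) → ends 20; tail pad 4 to reach multiple of 8; total 24 bytes, alignment 8
inode at 0 (size 8, align 8) → ends 8
blocks at 8 (size 8, align 8) → ends 16
n_entries at 16 (size 4, align 4) → ends 20
pad 4 to align 8 for signature
signature at 24 (size 24, align 8) → ends 48
crc at 48 (size 4, align 4) → ends 52
pad 4 to align 8 for offset
offset at 56 (size 8, align 8) → ends 64
total 64 bytes, alignment 8
array of 5: 5 × 64 = 320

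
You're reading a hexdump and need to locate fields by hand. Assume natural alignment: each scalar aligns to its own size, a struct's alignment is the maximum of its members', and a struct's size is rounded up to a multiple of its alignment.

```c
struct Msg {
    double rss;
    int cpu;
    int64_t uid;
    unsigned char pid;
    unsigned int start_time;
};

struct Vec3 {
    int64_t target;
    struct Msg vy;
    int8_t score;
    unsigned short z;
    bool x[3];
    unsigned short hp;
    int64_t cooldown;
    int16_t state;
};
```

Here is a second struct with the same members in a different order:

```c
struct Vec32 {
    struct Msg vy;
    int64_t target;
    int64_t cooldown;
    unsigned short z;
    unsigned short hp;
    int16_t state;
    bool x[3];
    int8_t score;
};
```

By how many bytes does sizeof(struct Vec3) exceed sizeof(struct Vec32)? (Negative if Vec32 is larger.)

Msg: rss at 0 (size 8, align 8) → ends 8; cpu at 8 (size 4, align 4) → ends 12; pad 4 to align 8 for uid; uid at 16 (size 8, align 8) → ends 24; pid at 24 (size 1, align 1) → ends 25; pad 3 to align 4 for start_time; start_time at 28 (size 4, align 4) → ends 32; total 32 bytes, alignment 8
target at 0 (size 8, align 8) → ends 8
vy at 8 (size 32, align 8) → ends 40
score at 40 (size 1, align 1) → ends 41
pad 1 to align 2 for z
z at 42 (size 2, align 2) → ends 44
x at 44 (size 3, align 1) → ends 47
pad 1 to align 2 for hp
hp at 48 (size 2, align 2) → ends 50
pad 6 to align 8 for cooldown
cooldown at 56 (size 8, align 8) → ends 64
state at 64 (size 2, align 2) → ends 66
tail pad 6 to reach multiple of 8
total 72 bytes, alignment 8
— Vec32 —
vy at 0 (size 32, align 8) → ends 32
target at 32 (size 8, align 8) → ends 40
cooldown at 40 (size 8, align 8) → ends 48
z at 48 (size 2, align 2) → ends 50
hp at 50 (size 2, align 2) → ends 52
state at 52 (size 2, align 2) → ends 54
x at 54 (size 3, align 1) → ends 57
score at 57 (size 1, align 1) → ends 58
tail pad 6 to reach multiple of 8
total 64 bytes, alignment 8
72 − 64 = 8

8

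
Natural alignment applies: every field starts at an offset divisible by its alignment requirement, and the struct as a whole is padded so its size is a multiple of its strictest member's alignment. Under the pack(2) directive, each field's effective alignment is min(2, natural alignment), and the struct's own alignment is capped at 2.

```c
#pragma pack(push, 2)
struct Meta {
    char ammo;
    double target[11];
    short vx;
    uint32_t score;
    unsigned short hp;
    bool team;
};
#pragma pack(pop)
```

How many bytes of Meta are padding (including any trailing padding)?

@0: ammo [1B, align 1] → 1
+1 pad (align 2)
@2: target [88B, align 2] → 90
@90: vx [2B, align 2] → 92
@92: score [4B, align 2] → 96
@96: hp [2B, align 2] → 98
@98: team [1B, align 1] → 99
+1 tail pad (align 2)
size 100, align 2
data bytes 98, size 100 → padding 2

2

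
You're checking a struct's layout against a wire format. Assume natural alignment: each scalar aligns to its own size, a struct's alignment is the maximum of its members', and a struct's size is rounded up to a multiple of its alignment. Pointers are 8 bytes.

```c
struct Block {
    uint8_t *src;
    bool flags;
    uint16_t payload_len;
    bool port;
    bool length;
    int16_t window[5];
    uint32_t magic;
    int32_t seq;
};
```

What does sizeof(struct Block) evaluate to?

32 bytes

src at 0 (size 8, align 8) → ends 8
flags at 8 (size 1, align 1) → ends 9
pad 1 to align 2 for payload_len
payload_len at 10 (size 2, align 2) → ends 12
port at 12 (size 1, align 1) → ends 13
length at 13 (size 1, align 1) → ends 14
window at 14 (size 10, align 2) → ends 24
magic at 24 (size 4, align 4) → ends 28
seq at 28 (size 4, align 4) → ends 32
total 32 bytes, alignment 8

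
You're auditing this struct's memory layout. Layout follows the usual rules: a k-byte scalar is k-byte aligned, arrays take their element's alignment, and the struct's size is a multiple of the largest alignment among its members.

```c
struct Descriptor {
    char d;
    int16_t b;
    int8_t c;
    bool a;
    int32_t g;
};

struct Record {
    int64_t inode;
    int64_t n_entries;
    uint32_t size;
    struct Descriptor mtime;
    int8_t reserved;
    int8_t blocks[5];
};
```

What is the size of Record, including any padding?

Descriptor: @0: d [1B, align 1] → 1; +1 pad (align 2); @2: b [2B, align 2] → 4; @4: c [1B, align 1] → 5; @5: a [1B, align 1] → 6; +2 pad (align 4); @8: g [4B, align 4] → 12; size 12, align 4
@0: inode [8B, align 8] → 8
@8: n_entries [8B, align 8] → 16
@16: size [4B, align 4] → 20
@20: mtime [12B, align 4] → 32
@32: reserved [1B, align 1] → 33
@33: blocks [5B, align 1] → 38
+2 tail pad (align 8)
size 40, align 8

40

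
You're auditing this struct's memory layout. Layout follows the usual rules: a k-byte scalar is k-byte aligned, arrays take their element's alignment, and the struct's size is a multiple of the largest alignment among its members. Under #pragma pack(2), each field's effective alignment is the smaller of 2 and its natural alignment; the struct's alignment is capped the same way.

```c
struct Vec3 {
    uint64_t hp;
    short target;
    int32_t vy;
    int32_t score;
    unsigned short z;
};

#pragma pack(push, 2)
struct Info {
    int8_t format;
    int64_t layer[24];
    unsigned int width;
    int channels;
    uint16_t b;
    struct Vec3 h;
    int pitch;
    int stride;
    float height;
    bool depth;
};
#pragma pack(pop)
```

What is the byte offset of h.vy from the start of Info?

Vec3: 0..8  hp  (8B, 8-aligned); 8..10  target  (2B, 2-aligned); 10..12  -- padding (2B); 12..16  vy  (4B, 4-aligned); 16..20  score  (4B, 4-aligned); 20..22  z  (2B, 2-aligned); 22..24  -- tail padding (2B); sizeof = 24, alignof = 8
0..1  format  (1B, 1-aligned)
1..2  -- padding (1B)
2..194  layer  (192B, 2-aligned)
194..198  width  (4B, 2-aligned)
198..202  channels  (4B, 2-aligned)
202..204  b  (2B, 2-aligned)
204..228  h  (24B, 2-aligned)
within Vec3: vy at 12
204 + 12 = 216

216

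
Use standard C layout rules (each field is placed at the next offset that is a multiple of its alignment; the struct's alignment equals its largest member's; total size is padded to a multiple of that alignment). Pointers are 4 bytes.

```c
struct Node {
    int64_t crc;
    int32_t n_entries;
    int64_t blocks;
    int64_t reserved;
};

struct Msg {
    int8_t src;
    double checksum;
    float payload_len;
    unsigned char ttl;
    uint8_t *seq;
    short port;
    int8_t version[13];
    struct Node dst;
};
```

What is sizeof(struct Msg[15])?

Node: @0: crc [8B, align 8] → 8; @8: n_entries [4B, align 4] → 12; +4 pad (align 8); @16: blocks [8B, align 8] → 24; @24: reserved [8B, align 8] → 32; size 32, align 8
@0: src [1B, align 1] → 1
+7 pad (align 8)
@8: checksum [8B, align 8] → 16
@16: payload_len [4B, align 4] → 20
@20: ttl [1B, align 1] → 21
+3 pad (align 4)
@24: seq [4B, align 4] → 28
@28: port [2B, align 2] → 30
@30: version [13B, align 1] → 43
+5 pad (align 8)
@48: dst [32B, align 8] → 80
size 80, align 8
array of 15: 15 × 80 = 1200

1200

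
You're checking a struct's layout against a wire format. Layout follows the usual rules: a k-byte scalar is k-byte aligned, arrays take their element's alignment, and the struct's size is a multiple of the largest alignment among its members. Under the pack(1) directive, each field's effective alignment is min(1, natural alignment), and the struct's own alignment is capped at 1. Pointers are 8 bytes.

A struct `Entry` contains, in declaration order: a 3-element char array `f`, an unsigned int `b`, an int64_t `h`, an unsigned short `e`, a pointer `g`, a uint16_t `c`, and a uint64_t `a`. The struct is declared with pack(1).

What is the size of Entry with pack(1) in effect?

35

@0: f [3B, align 1] → 3
@3: b [4B, align 1] → 7
@7: h [8B, align 1] → 15
@15: e [2B, align 1] → 17
@17: g [8B, align 1] → 25
@25: c [2B, align 1] → 27
@27: a [8B, align 1] → 35
size 35, align 1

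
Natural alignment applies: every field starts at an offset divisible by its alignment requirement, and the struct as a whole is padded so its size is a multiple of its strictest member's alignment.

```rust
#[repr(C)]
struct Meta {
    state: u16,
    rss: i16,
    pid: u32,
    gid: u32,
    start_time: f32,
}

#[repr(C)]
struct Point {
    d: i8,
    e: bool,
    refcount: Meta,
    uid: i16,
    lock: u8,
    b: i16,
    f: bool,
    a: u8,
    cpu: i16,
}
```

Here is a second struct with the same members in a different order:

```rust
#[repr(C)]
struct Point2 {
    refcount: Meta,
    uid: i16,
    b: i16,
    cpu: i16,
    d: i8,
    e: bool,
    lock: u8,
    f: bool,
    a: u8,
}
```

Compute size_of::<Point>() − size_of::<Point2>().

Meta: state at 0 (size 2, align 2) → ends 2; rss at 2 (size 2, align 2) → ends 4; pid at 4 (size 4, align 4) → ends 8; gid at 8 (size 4, align 4) → ends 12; start_time at 12 (size 4, align 4) → ends 16; total 16 bytes, alignment 4
d at 0 (size 1, align 1) → ends 1
e at 1 (size 1, align 1) → ends 2
pad 2 to align 4 for refcount
refcount at 4 (size 16, align 4) → ends 20
uid at 20 (size 2, align 2) → ends 22
lock at 22 (size 1, align 1) → ends 23
pad 1 to align 2 for b
b at 24 (size 2, align 2) → ends 26
f at 26 (size 1, align 1) → ends 27
a at 27 (size 1, align 1) → ends 28
cpu at 28 (size 2, align 2) → ends 30
tail pad 2 to reach multiple of 4
total 32 bytes, alignment 4
— Point2 —
refcount at 0 (size 16, align 4) → ends 16
uid at 16 (size 2, align 2) → ends 18
b at 18 (size 2, align 2) → ends 20
cpu at 20 (size 2, align 2) → ends 22
d at 22 (size 1, align 1) → ends 23
e at 23 (size 1, align 1) → ends 24
lock at 24 (size 1, align 1) → ends 25
f at 25 (size 1, align 1) → ends 26
a at 26 (size 1, align 1) → ends 27
tail pad 1 to reach multiple of 4
total 28 bytes, alignment 4
32 − 28 = 4

4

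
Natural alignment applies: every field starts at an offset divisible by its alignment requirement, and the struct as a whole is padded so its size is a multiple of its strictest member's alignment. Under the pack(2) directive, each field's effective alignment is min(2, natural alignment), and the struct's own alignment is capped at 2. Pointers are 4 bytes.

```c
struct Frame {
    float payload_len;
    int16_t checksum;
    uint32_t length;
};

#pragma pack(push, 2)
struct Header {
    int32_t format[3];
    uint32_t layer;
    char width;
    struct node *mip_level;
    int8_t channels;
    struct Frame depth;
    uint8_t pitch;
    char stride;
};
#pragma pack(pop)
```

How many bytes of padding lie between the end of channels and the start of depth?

1

Frame: 0..4  payload_len  (4B, 4-aligned); 4..6  checksum  (2B, 2-aligned); 6..8  -- padding (2B); 8..12  length  (4B, 4-aligned); sizeof = 12, alignof = 4
0..12  format  (12B, 2-aligned)
12..16  layer  (4B, 2-aligned)
16..17  width  (1B, 1-aligned)
17..18  -- padding (1B)
18..22  mip_level  (4B, 2-aligned)
22..23  channels  (1B, 1-aligned)
23..24  -- padding (1B)
24..36  depth  (12B, 2-aligned)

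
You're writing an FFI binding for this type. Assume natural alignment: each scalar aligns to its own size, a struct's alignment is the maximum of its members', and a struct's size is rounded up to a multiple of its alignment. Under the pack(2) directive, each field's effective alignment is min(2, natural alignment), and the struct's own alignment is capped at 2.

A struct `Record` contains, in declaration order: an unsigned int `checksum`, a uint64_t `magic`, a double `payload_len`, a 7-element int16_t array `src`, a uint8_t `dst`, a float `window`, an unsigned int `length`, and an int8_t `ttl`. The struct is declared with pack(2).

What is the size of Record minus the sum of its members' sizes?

2

@0: checksum [4B, align 2] → 4
@4: magic [8B, align 2] → 12
@12: payload_len [8B, align 2] → 20
@20: src [14B, align 2] → 34
@34: dst [1B, align 1] → 35
+1 pad (align 2)
@36: window [4B, align 2] → 40
@40: length [4B, align 2] → 44
@44: ttl [1B, align 1] → 45
+1 tail pad (align 2)
size 46, align 2
data bytes 44, size 46 → padding 2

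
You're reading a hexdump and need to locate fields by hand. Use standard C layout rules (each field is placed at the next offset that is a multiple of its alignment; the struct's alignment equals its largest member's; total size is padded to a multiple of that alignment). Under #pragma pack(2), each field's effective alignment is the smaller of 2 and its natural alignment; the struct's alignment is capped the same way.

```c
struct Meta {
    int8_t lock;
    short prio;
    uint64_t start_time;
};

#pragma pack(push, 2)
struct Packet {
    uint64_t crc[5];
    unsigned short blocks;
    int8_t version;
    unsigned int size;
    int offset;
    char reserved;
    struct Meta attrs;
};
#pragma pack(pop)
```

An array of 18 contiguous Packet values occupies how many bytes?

Meta: 0..1  lock  (1B, 1-aligned); 1..2  -- padding (1B); 2..4  prio  (2B, 2-aligned); 4..8  -- padding (4B); 8..16  start_time  (8B, 8-aligned); sizeof = 16, alignof = 8
0..40  crc  (40B, 2-aligned)
40..42  blocks  (2B, 2-aligned)
42..43  version  (1B, 1-aligned)
43..44  -- padding (1B)
44..48  size  (4B, 2-aligned)
48..52  offset  (4B, 2-aligned)
52..53  reserved  (1B, 1-aligned)
53..54  -- padding (1B)
54..70  attrs  (16B, 2-aligned)
sizeof = 70, alignof = 2
array of 18: 18 × 70 = 1260

1260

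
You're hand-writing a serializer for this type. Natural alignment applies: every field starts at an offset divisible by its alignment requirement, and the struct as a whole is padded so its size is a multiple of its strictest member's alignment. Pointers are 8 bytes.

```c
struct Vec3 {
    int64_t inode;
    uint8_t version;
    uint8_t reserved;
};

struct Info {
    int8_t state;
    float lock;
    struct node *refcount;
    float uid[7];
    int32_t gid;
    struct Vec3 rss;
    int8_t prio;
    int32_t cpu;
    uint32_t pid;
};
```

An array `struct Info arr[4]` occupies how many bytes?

Vec3: @0: inode [8B, align 8] → 8; @8: version [1B, align 1] → 9; @9: reserved [1B, align 1] → 10; +6 tail pad (align 8); size 16, align 8
@0: state [1B, align 1] → 1
+3 pad (align 4)
@4: lock [4B, align 4] → 8
@8: refcount [8B, align 8] → 16
@16: uid [28B, align 4] → 44
@44: gid [4B, align 4] → 48
@48: rss [16B, align 8] → 64
@64: prio [1B, align 1] → 65
+3 pad (align 4)
@68: cpu [4B, align 4] → 72
@72: pid [4B, align 4] → 76
+4 tail pad (align 8)
size 80, align 8
array of 4: 4 × 80 = 320

320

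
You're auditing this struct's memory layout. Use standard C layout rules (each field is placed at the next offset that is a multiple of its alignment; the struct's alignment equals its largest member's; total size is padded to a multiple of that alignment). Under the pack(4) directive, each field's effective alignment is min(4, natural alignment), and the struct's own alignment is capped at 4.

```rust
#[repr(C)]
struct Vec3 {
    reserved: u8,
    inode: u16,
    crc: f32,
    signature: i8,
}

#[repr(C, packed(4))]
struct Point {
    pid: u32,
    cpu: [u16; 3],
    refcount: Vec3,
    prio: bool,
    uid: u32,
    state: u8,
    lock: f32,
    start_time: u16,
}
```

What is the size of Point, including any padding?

Vec3: 0..1  reserved  (1B, 1-aligned); 1..2  -- padding (1B); 2..4  inode  (2B, 2-aligned); 4..8  crc  (4B, 4-aligned); 8..9  signature  (1B, 1-aligned); 9..12  -- tail padding (3B); sizeof = 12, alignof = 4
0..4  pid  (4B, 4-aligned)
4..10  cpu  (6B, 2-aligned)
10..12  -- padding (2B)
12..24  refcount  (12B, 4-aligned)
24..25  prio  (1B, 1-aligned)
25..28  -- padding (3B)
28..32  uid  (4B, 4-aligned)
32..33  state  (1B, 1-aligned)
33..36  -- padding (3B)
36..40  lock  (4B, 4-aligned)
40..42  start_time  (2B, 2-aligned)
42..44  -- tail padding (2B)
sizeof = 44, alignof = 4

44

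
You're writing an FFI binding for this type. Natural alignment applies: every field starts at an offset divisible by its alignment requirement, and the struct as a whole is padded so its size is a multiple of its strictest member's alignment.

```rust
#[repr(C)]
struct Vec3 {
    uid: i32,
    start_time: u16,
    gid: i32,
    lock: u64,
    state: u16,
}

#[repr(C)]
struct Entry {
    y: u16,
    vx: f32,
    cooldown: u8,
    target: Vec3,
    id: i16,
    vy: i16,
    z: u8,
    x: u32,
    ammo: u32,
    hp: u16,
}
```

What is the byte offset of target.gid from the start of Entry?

24

Vec3: 0..4  uid  (4B, 4-aligned); 4..6  start_time  (2B, 2-aligned); 6..8  -- padding (2B); 8..12  gid  (4B, 4-aligned); 12..16  -- padding (4B); 16..24  lock  (8B, 8-aligned); 24..26  state  (2B, 2-aligned); 26..32  -- tail padding (6B); sizeof = 32, alignof = 8
0..2  y  (2B, 2-aligned)
2..4  -- padding (2B)
4..8  vx  (4B, 4-aligned)
8..9  cooldown  (1B, 1-aligned)
9..16  -- padding (7B)
16..48  target  (32B, 8-aligned)
within Vec3: gid at 8
16 + 8 = 24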